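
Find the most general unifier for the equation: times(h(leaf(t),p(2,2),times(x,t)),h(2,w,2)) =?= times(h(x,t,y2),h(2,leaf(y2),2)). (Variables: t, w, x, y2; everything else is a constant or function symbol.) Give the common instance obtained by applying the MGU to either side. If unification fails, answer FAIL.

Decompose times/2: h(leaf(t),p(2,2),times(x,t)) =?= h(x,t,y2),  h(2,w,2) =?= h(2,leaf(y2),2).
Decompose h/3: leaf(t) =?= x,  p(2,2) =?= t,  times(x,t) =?= y2.
Bind x := leaf(t); substituting into the one remaining equation that mentions x gives: times(leaf(t),t) =?= y2.
Bind t := p(2,2); substituting into the one remaining equation that mentions t gives: times(leaf(p(2,2)),p(2,2)) =?= y2. Substituting into the earlier binding gives x := leaf(p(2,2)).
Bind y2 := times(leaf(p(2,2)),p(2,2)); substituting into the remaining equation gives: h(2,w,2) =?= h(2,leaf(times(leaf(p(2,2)),p(2,2))),2).
Decompose h/3: 2 =?= 2,  w =?= leaf(times(leaf(p(2,2)),p(2,2))),  2 =?= 2.
Delete trivial equation 2 =?= 2.
Bind w := leaf(times(leaf(p(2,2)),p(2,2))); no other remaining equation mentions w.
Delete trivial equation 2 =?= 2.
Applying the MGU to either side gives times(h(leaf(p(2,2)),p(2,2),times(leaf(p(2,2)),p(2,2))),h(2,leaf(times(leaf(p(2,2)),p(2,2))),2)).

times(h(leaf(p(2,2)),p(2,2),times(leaf(p(2,2)),p(2,2))),h(2,leaf(times(leaf(p(2,2)),p(2,2))),2))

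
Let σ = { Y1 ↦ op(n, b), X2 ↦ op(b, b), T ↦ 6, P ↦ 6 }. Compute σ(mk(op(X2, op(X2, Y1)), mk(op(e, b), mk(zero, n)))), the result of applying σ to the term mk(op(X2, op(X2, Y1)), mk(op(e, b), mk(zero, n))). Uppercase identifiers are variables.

mk(op(op(b, b), op(op(b, b), op(n, b))), mk(op(e, b), mk(zero, n)))

Replace each occurrence of Y1 with op(n, b).
Replace each occurrence of X2 with op(b, b).
Result: mk(op(op(b, b), op(op(b, b), op(n, b))), mk(op(e, b), mk(zero, n))).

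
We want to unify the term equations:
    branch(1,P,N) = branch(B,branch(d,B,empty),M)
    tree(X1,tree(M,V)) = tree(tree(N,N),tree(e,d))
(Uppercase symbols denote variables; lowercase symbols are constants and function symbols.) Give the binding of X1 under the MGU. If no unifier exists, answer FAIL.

tree(e,e)

Decompose branch/3: 1 = B,  P = branch(d,B,empty),  N = M.
Bind B := 1; substituting into the one remaining equation that mentions B gives: P = branch(d,1,empty).
Bind P := branch(d,1,empty); no other remaining equation mentions P.
Bind N := M; substituting into the remaining equation gives: tree(X1,tree(M,V)) = tree(tree(M,M),tree(e,d)).
Decompose tree/2: X1 = tree(M,M),  tree(M,V) = tree(e,d).
Bind X1 := tree(M,M); no other remaining equation mentions X1.
Decompose tree/2: M = e,  V = d.
Bind M := e; no other remaining equation mentions M. Substituting into the earlier bindings gives N := e, X1 := tree(e,e).
Bind V := d.
MGU = { B -> 1, P -> branch(d,1,empty), N -> e, X1 -> tree(e,e), M -> e, V -> d }, so X1 -> tree(e,e).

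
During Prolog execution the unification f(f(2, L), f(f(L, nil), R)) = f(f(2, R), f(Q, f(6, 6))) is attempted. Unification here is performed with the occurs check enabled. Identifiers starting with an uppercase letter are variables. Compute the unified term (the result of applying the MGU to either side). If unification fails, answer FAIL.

Decompose f/2: f(2, L) = f(2, R),  f(f(L, nil), R) = f(Q, f(6, 6)).
Decompose f/2: 2 = 2,  L = R.
Delete trivial equation 2 = 2.
Bind L := R; substituting into the remaining equation gives: f(f(R, nil), R) = f(Q, f(6, 6)).
Decompose f/2: f(R, nil) = Q,  R = f(6, 6).
Bind Q := f(R, nil); no other remaining equation mentions Q.
Bind R := f(6, 6). Substituting into the earlier bindings gives L := f(6, 6), Q := f(f(6, 6), nil).
Applying the MGU to either side gives f(f(2, f(6, 6)), f(f(f(6, 6), nil), f(6, 6))).

f(f(2, f(6, 6)), f(f(f(6, 6), nil), f(6, 6)))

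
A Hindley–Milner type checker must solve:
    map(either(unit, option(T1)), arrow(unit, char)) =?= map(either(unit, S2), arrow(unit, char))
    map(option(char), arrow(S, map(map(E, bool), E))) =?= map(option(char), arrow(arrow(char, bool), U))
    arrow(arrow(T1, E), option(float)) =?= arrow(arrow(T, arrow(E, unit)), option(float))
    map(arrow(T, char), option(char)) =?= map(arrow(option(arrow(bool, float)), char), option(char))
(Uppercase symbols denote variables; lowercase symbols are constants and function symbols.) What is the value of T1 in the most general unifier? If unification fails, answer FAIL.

FAIL

Decompose map/2: either(unit, option(T1)) =?= either(unit, S2),  arrow(unit, char) =?= arrow(unit, char).
Decompose either/2: unit =?= unit,  option(T1) =?= S2.
Delete trivial equation unit =?= unit.
Bind S2 := option(T1); no other remaining equation mentions S2.
Delete trivial equation arrow(unit, char) =?= arrow(unit, char).
Decompose map/2: option(char) =?= option(char),  arrow(S, map(map(E, bool), E)) =?= arrow(arrow(char, bool), U).
Delete trivial equation option(char) =?= option(char).
Decompose arrow/2: S =?= arrow(char, bool),  map(map(E, bool), E) =?= U.
Bind S := arrow(char, bool); no other remaining equation mentions S.
Bind U := map(map(E, bool), E); no other remaining equation mentions U.
Decompose arrow/2: arrow(T1, E) =?= arrow(T, arrow(E, unit)),  option(float) =?= option(float).
Decompose arrow/2: T1 =?= T,  E =?= arrow(E, unit).
Bind T1 := T; no other remaining equation mentions T1. Substituting into the earlier binding gives S2 := option(T).
Occurs check fails: E occurs in arrow(E, unit); the equation E =?= arrow(E, unit) has no finite solution.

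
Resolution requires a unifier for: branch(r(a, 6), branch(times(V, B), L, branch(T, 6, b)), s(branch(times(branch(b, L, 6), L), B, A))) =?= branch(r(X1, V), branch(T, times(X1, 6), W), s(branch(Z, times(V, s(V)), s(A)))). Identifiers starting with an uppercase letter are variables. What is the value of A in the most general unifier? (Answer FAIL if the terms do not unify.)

Decompose branch/3: r(a, 6) =?= r(X1, V),  branch(times(V, B), L, branch(T, 6, b)) =?= branch(T, times(X1, 6), W),  s(branch(times(branch(b, L, 6), L), B, A)) =?= s(branch(Z, times(V, s(V)), s(A))).
Decompose r/2: a =?= X1,  6 =?= V.
Bind X1 := a; substituting into the one remaining equation that mentions X1 gives: branch(times(V, B), L, branch(T, 6, b)) =?= branch(T, times(a, 6), W).
Bind V := 6; substituting into the remaining equations gives: branch(times(6, B), L, branch(T, 6, b)) =?= branch(T, times(a, 6), W),  s(branch(times(branch(b, L, 6), L), B, A)) =?= s(branch(Z, times(6, s(6)), s(A))).
Decompose branch/3: times(6, B) =?= T,  L =?= times(a, 6),  branch(T, 6, b) =?= W.
Bind T := times(6, B); substituting into the one remaining equation that mentions T gives: branch(times(6, B), 6, b) =?= W.
Bind L := times(a, 6); substituting into the one remaining equation that mentions L gives: s(branch(times(branch(b, times(a, 6), 6), times(a, 6)), B, A)) =?= s(branch(Z, times(6, s(6)), s(A))).
Bind W := branch(times(6, B), 6, b); no other remaining equation mentions W.
Decompose s/1: branch(times(branch(b, times(a, 6), 6), times(a, 6)), B, A) =?= branch(Z, times(6, s(6)), s(A)).
Decompose branch/3: times(branch(b, times(a, 6), 6), times(a, 6)) =?= Z,  B =?= times(6, s(6)),  A =?= s(A).
Bind Z := times(branch(b, times(a, 6), 6), times(a, 6)); no other remaining equation mentions Z.
Bind B := times(6, s(6)); no other remaining equation mentions B. Substituting into the earlier bindings gives T := times(6, times(6, s(6))), W := branch(times(6, times(6, s(6))), 6, b).
Occurs check fails: A occurs in s(A); the equation A =?= s(A) has no finite solution.

FAIL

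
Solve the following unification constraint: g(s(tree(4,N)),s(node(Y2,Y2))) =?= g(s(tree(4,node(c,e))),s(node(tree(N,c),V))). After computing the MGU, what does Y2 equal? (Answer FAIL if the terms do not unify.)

tree(node(c,e),c)

Decompose g/2: s(tree(4,N)) =?= s(tree(4,node(c,e))),  s(node(Y2,Y2)) =?= s(node(tree(N,c),V)).
Decompose s/1: tree(4,N) =?= tree(4,node(c,e)).
Decompose tree/2: 4 =?= 4,  N =?= node(c,e).
Delete trivial equation 4 =?= 4.
Bind N := node(c,e); substituting into the remaining equation gives: s(node(Y2,Y2)) =?= s(node(tree(node(c,e),c),V)).
Decompose s/1: node(Y2,Y2) =?= node(tree(node(c,e),c),V).
Decompose node/2: Y2 =?= tree(node(c,e),c),  Y2 =?= V.
Bind Y2 := tree(node(c,e),c); substituting into the remaining equation gives: tree(node(c,e),c) =?= V.
Bind V := tree(node(c,e),c).
MGU = { N -> node(c,e), Y2 -> tree(node(c,e),c), V -> tree(node(c,e),c) }, so Y2 -> tree(node(c,e),c).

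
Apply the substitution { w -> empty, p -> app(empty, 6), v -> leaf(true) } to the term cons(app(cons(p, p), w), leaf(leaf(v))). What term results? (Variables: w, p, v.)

cons(app(cons(app(empty, 6), app(empty, 6)), empty), leaf(leaf(leaf(true))))

Replace each occurrence of w with empty.
Replace each occurrence of p with app(empty, 6).
Replace each occurrence of v with leaf(true).
Result: cons(app(cons(app(empty, 6), app(empty, 6)), empty), leaf(leaf(leaf(true)))).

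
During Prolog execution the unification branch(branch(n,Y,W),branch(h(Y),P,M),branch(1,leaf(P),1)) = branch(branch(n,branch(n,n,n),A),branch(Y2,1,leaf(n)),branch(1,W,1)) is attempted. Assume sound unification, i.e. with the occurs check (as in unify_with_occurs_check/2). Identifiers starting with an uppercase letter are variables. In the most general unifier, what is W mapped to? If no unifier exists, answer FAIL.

Decompose branch/3: branch(n,Y,W) = branch(n,branch(n,n,n),A),  branch(h(Y),P,M) = branch(Y2,1,leaf(n)),  branch(1,leaf(P),1) = branch(1,W,1).
Decompose branch/3: n = n,  Y = branch(n,n,n),  W = A.
Delete trivial equation n = n.
Bind Y := branch(n,n,n); substituting into the one remaining equation that mentions Y gives: branch(h(branch(n,n,n)),P,M) = branch(Y2,1,leaf(n)).
Bind W := A; substituting into the one remaining equation that mentions W gives: branch(1,leaf(P),1) = branch(1,A,1).
Decompose branch/3: h(branch(n,n,n)) = Y2,  P = 1,  M = leaf(n).
Bind Y2 := h(branch(n,n,n)); no other remaining equation mentions Y2.
Bind P := 1; substituting into the one remaining equation that mentions P gives: branch(1,leaf(1),1) = branch(1,A,1).
Bind M := leaf(n); no other remaining equation mentions M.
Decompose branch/3: 1 = 1,  leaf(1) = A,  1 = 1.
Delete trivial equation 1 = 1.
Bind A := leaf(1); no other remaining equation mentions A. Substituting into the earlier binding gives W := leaf(1).
Delete trivial equation 1 = 1.
MGU = { Y ↦ branch(n,n,n), W ↦ leaf(1), Y2 ↦ h(branch(n,n,n)), P ↦ 1, M ↦ leaf(n), A ↦ leaf(1) }, so W ↦ leaf(1).

leaf(1)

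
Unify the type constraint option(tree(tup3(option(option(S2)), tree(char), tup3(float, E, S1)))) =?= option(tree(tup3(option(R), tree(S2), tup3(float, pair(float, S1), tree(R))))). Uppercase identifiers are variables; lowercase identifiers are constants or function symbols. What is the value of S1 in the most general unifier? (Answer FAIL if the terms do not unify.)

tree(option(char))

Decompose option/1: tree(tup3(option(option(S2)), tree(char), tup3(float, E, S1))) =?= tree(tup3(option(R), tree(S2), tup3(float, pair(float, S1), tree(R)))).
Decompose tree/1: tup3(option(option(S2)), tree(char), tup3(float, E, S1)) =?= tup3(option(R), tree(S2), tup3(float, pair(float, S1), tree(R))).
Decompose tup3/3: option(option(S2)) =?= option(R),  tree(char) =?= tree(S2),  tup3(float, E, S1) =?= tup3(float, pair(float, S1), tree(R)).
Decompose option/1: option(S2) =?= R.
Bind R := option(S2); substituting into the one remaining equation that mentions R gives: tup3(float, E, S1) =?= tup3(float, pair(float, S1), tree(option(S2))).
Decompose tree/1: char =?= S2.
Bind S2 := char; substituting into the remaining equation gives: tup3(float, E, S1) =?= tup3(float, pair(float, S1), tree(option(char))). Substituting into the earlier binding gives R := option(char).
Decompose tup3/3: float =?= float,  E =?= pair(float, S1),  S1 =?= tree(option(char)).
Delete trivial equation float =?= float.
Bind E := pair(float, S1); no other remaining equation mentions E.
Bind S1 := tree(option(char)). Substituting into the earlier binding gives E := pair(float, tree(option(char))).
MGU = { R := option(char), S2 := char, E := pair(float, tree(option(char))), S1 := tree(option(char)) }, so S1 := tree(option(char)).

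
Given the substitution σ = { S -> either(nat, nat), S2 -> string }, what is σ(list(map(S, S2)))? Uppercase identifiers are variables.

list(map(either(nat, nat), string))

Replace each occurrence of S with either(nat, nat).
Replace each occurrence of S2 with string.
Result: list(map(either(nat, nat), string)).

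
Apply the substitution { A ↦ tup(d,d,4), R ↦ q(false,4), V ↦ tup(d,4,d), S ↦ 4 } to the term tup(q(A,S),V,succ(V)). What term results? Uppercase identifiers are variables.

tup(q(tup(d,d,4),4),tup(d,4,d),succ(tup(d,4,d)))

Replace each occurrence of A with tup(d,d,4).
Replace each occurrence of V with tup(d,4,d).
Replace each occurrence of S with 4.
Result: tup(q(tup(d,d,4),4),tup(d,4,d),succ(tup(d,4,d))).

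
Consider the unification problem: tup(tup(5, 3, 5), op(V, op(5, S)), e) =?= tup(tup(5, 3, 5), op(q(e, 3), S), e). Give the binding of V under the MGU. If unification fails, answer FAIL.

Decompose tup/3: tup(5, 3, 5) =?= tup(5, 3, 5),  op(V, op(5, S)) =?= op(q(e, 3), S),  e =?= e.
Delete trivial equation tup(5, 3, 5) =?= tup(5, 3, 5).
Decompose op/2: V =?= q(e, 3),  op(5, S) =?= S.
Bind V := q(e, 3); no other remaining equation mentions V.
Occurs check fails: S occurs in op(5, S); the equation S =?= op(5, S) has no finite solution.

FAIL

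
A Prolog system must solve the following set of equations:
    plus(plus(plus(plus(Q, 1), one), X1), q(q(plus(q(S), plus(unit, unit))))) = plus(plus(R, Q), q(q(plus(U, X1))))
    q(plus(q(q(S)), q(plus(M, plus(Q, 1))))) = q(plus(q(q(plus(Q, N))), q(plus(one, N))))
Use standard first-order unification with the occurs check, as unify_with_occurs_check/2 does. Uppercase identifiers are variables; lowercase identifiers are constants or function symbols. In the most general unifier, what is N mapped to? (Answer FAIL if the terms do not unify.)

Decompose plus/2: plus(plus(plus(Q, 1), one), X1) = plus(R, Q),  q(q(plus(q(S), plus(unit, unit)))) = q(q(plus(U, X1))).
Decompose plus/2: plus(plus(Q, 1), one) = R,  X1 = Q.
Bind R := plus(plus(Q, 1), one); no other remaining equation mentions R.
Bind X1 := Q; substituting into the one remaining equation that mentions X1 gives: q(q(plus(q(S), plus(unit, unit)))) = q(q(plus(U, Q))).
Decompose q/1: q(plus(q(S), plus(unit, unit))) = q(plus(U, Q)).
Decompose q/1: plus(q(S), plus(unit, unit)) = plus(U, Q).
Decompose plus/2: q(S) = U,  plus(unit, unit) = Q.
Bind U := q(S); no other remaining equation mentions U.
Bind Q := plus(unit, unit); substituting into the remaining equation gives: q(plus(q(q(S)), q(plus(M, plus(plus(unit, unit), 1))))) = q(plus(q(q(plus(plus(unit, unit), N))), q(plus(one, N)))). Substituting into the earlier bindings gives R := plus(plus(plus(unit, unit), 1), one), X1 := plus(unit, unit).
Decompose q/1: plus(q(q(S)), q(plus(M, plus(plus(unit, unit), 1)))) = plus(q(q(plus(plus(unit, unit), N))), q(plus(one, N))).
Decompose plus/2: q(q(S)) = q(q(plus(plus(unit, unit), N))),  q(plus(M, plus(plus(unit, unit), 1))) = q(plus(one, N)).
Decompose q/1: q(S) = q(plus(plus(unit, unit), N)).
Decompose q/1: S = plus(plus(unit, unit), N).
Bind S := plus(plus(unit, unit), N); no other remaining equation mentions S. Substituting into the earlier binding gives U := q(plus(plus(unit, unit), N)).
Decompose q/1: plus(M, plus(plus(unit, unit), 1)) = plus(one, N).
Decompose plus/2: M = one,  plus(plus(unit, unit), 1) = N.
Bind M := one; no other remaining equation mentions M.
Bind N := plus(plus(unit, unit), 1). Substituting into the earlier bindings gives U := q(plus(plus(unit, unit), plus(plus(unit, unit), 1))), S := plus(plus(unit, unit), plus(plus(unit, unit), 1)).
MGU = { R = plus(plus(plus(unit, unit), 1), one), X1 = plus(unit, unit), U = q(plus(plus(unit, unit), plus(plus(unit, unit), 1))), Q = plus(unit, unit), S = plus(plus(unit, unit), plus(plus(unit, unit), 1)), M = one, N = plus(plus(unit, unit), 1) }, so N = plus(plus(unit, unit), 1).

plus(plus(unit, unit), 1)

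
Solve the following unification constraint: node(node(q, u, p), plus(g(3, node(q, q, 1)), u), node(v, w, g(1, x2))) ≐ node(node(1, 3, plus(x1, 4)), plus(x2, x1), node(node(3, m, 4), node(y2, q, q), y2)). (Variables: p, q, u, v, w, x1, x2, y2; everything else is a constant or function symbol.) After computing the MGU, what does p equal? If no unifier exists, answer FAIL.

plus(3, 4)

Decompose node/3: node(q, u, p) ≐ node(1, 3, plus(x1, 4)),  plus(g(3, node(q, q, 1)), u) ≐ plus(x2, x1),  node(v, w, g(1, x2)) ≐ node(node(3, m, 4), node(y2, q, q), y2).
Decompose node/3: q ≐ 1,  u ≐ 3,  p ≐ plus(x1, 4).
Bind q := 1; substituting into the 2 remaining equations that mention q gives: plus(g(3, node(1, 1, 1)), u) ≐ plus(x2, x1),  node(v, w, g(1, x2)) ≐ node(node(3, m, 4), node(y2, 1, 1), y2).
Bind u := 3; substituting into the one remaining equation that mentions u gives: plus(g(3, node(1, 1, 1)), 3) ≐ plus(x2, x1).
Bind p := plus(x1, 4); no other remaining equation mentions p.
Decompose plus/2: g(3, node(1, 1, 1)) ≐ x2,  3 ≐ x1.
Bind x2 := g(3, node(1, 1, 1)); substituting into the one remaining equation that mentions x2 gives: node(v, w, g(1, g(3, node(1, 1, 1)))) ≐ node(node(3, m, 4), node(y2, 1, 1), y2).
Bind x1 := 3; no other remaining equation mentions x1. Substituting into the earlier binding gives p := plus(3, 4).
Decompose node/3: v ≐ node(3, m, 4),  w ≐ node(y2, 1, 1),  g(1, g(3, node(1, 1, 1))) ≐ y2.
Bind v := node(3, m, 4); no other remaining equation mentions v.
Bind w := node(y2, 1, 1); no other remaining equation mentions w.
Bind y2 := g(1, g(3, node(1, 1, 1))). Substituting into the earlier binding gives w := node(g(1, g(3, node(1, 1, 1))), 1, 1).
MGU = { q := 1, u := 3, p := plus(3, 4), x2 := g(3, node(1, 1, 1)), x1 := 3, v := node(3, m, 4), w := node(g(1, g(3, node(1, 1, 1))), 1, 1), y2 := g(1, g(3, node(1, 1, 1))) }, so p := plus(3, 4).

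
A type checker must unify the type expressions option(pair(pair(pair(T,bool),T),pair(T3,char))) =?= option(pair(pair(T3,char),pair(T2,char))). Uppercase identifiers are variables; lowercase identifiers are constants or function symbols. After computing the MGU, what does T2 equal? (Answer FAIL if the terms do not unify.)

pair(char,bool)

Decompose option/1: pair(pair(pair(T,bool),T),pair(T3,char)) =?= pair(pair(T3,char),pair(T2,char)).
Decompose pair/2: pair(pair(T,bool),T) =?= pair(T3,char),  pair(T3,char) =?= pair(T2,char).
Decompose pair/2: pair(T,bool) =?= T3,  T =?= char.
Bind T3 := pair(T,bool); substituting into the one remaining equation that mentions T3 gives: pair(pair(T,bool),char) =?= pair(T2,char).
Bind T := char; substituting into the remaining equation gives: pair(pair(char,bool),char) =?= pair(T2,char). Substituting into the earlier binding gives T3 := pair(char,bool).
Decompose pair/2: pair(char,bool) =?= T2,  char =?= char.
Bind T2 := pair(char,bool); no other remaining equation mentions T2.
Delete trivial equation char =?= char.
MGU = { T3 ↦ pair(char,bool), T ↦ char, T2 ↦ pair(char,bool) }, so T2 ↦ pair(char,bool).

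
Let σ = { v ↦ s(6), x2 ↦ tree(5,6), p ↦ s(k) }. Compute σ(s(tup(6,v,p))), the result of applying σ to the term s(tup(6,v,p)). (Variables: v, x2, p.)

Replace each occurrence of v with s(6).
Replace each occurrence of p with s(k).
Result: s(tup(6,s(6),s(k))).

s(tup(6,s(6),s(k)))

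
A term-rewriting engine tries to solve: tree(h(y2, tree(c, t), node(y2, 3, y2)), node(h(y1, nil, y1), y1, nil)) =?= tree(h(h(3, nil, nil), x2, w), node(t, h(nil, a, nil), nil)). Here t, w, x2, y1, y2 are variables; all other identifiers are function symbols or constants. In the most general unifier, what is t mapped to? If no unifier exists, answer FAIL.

Decompose tree/2: h(y2, tree(c, t), node(y2, 3, y2)) =?= h(h(3, nil, nil), x2, w),  node(h(y1, nil, y1), y1, nil) =?= node(t, h(nil, a, nil), nil).
Decompose h/3: y2 =?= h(3, nil, nil),  tree(c, t) =?= x2,  node(y2, 3, y2) =?= w.
Bind y2 := h(3, nil, nil); substituting into the one remaining equation that mentions y2 gives: node(h(3, nil, nil), 3, h(3, nil, nil)) =?= w.
Bind x2 := tree(c, t); no other remaining equation mentions x2.
Bind w := node(h(3, nil, nil), 3, h(3, nil, nil)); no other remaining equation mentions w.
Decompose node/3: h(y1, nil, y1) =?= t,  y1 =?= h(nil, a, nil),  nil =?= nil.
Bind t := h(y1, nil, y1); no other remaining equation mentions t. Substituting into the earlier binding gives x2 := tree(c, h(y1, nil, y1)).
Bind y1 := h(nil, a, nil); no other remaining equation mentions y1. Substituting into the earlier bindings gives x2 := tree(c, h(h(nil, a, nil), nil, h(nil, a, nil))), t := h(h(nil, a, nil), nil, h(nil, a, nil)).
Delete trivial equation nil =?= nil.
MGU = { y2 ↦ h(3, nil, nil), x2 ↦ tree(c, h(h(nil, a, nil), nil, h(nil, a, nil))), w ↦ node(h(3, nil, nil), 3, h(3, nil, nil)), t ↦ h(h(nil, a, nil), nil, h(nil, a, nil)), y1 ↦ h(nil, a, nil) }, so t ↦ h(h(nil, a, nil), nil, h(nil, a, nil)).

h(h(nil, a, nil), nil, h(nil, a, nil))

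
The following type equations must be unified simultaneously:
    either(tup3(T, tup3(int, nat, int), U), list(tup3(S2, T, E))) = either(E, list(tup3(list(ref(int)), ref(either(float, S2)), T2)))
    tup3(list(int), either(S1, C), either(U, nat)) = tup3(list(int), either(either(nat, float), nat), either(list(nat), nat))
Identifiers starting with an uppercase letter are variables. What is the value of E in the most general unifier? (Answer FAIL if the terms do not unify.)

Decompose either/2: tup3(T, tup3(int, nat, int), U) = E,  list(tup3(S2, T, E)) = list(tup3(list(ref(int)), ref(either(float, S2)), T2)).
Bind E := tup3(T, tup3(int, nat, int), U); substituting into the one remaining equation that mentions E gives: list(tup3(S2, T, tup3(T, tup3(int, nat, int), U))) = list(tup3(list(ref(int)), ref(either(float, S2)), T2)).
Decompose list/1: tup3(S2, T, tup3(T, tup3(int, nat, int), U)) = tup3(list(ref(int)), ref(either(float, S2)), T2).
Decompose tup3/3: S2 = list(ref(int)),  T = ref(either(float, S2)),  tup3(T, tup3(int, nat, int), U) = T2.
Bind S2 := list(ref(int)); substituting into the one remaining equation that mentions S2 gives: T = ref(either(float, list(ref(int)))).
Bind T := ref(either(float, list(ref(int)))); substituting into the one remaining equation that mentions T gives: tup3(ref(either(float, list(ref(int)))), tup3(int, nat, int), U) = T2. Substituting into the earlier binding gives E := tup3(ref(either(float, list(ref(int)))), tup3(int, nat, int), U).
Bind T2 := tup3(ref(either(float, list(ref(int)))), tup3(int, nat, int), U); no other remaining equation mentions T2.
Decompose tup3/3: list(int) = list(int),  either(S1, C) = either(either(nat, float), nat),  either(U, nat) = either(list(nat), nat).
Delete trivial equation list(int) = list(int).
Decompose either/2: S1 = either(nat, float),  C = nat.
Bind S1 := either(nat, float); no other remaining equation mentions S1.
Bind C := nat; no other remaining equation mentions C.
Decompose either/2: U = list(nat),  nat = nat.
Bind U := list(nat); no other remaining equation mentions U. Substituting into the earlier bindings gives E := tup3(ref(either(float, list(ref(int)))), tup3(int, nat, int), list(nat)), T2 := tup3(ref(either(float, list(ref(int)))), tup3(int, nat, int), list(nat)).
Delete trivial equation nat = nat.
MGU = { E -> tup3(ref(either(float, list(ref(int)))), tup3(int, nat, int), list(nat)), S2 -> list(ref(int)), T -> ref(either(float, list(ref(int)))), T2 -> tup3(ref(either(float, list(ref(int)))), tup3(int, nat, int), list(nat)), S1 -> either(nat, float), C -> nat, U -> list(nat) }, so E -> tup3(ref(either(float, list(ref(int)))), tup3(int, nat, int), list(nat)).

tup3(ref(either(float, list(ref(int)))), tup3(int, nat, int), list(nat))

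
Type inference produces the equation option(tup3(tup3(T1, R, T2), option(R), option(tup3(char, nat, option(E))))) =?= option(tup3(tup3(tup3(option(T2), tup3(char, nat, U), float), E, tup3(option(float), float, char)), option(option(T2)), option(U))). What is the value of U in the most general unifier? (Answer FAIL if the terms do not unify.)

Decompose option/1: tup3(tup3(T1, R, T2), option(R), option(tup3(char, nat, option(E)))) =?= tup3(tup3(tup3(option(T2), tup3(char, nat, U), float), E, tup3(option(float), float, char)), option(option(T2)), option(U)).
Decompose tup3/3: tup3(T1, R, T2) =?= tup3(tup3(option(T2), tup3(char, nat, U), float), E, tup3(option(float), float, char)),  option(R) =?= option(option(T2)),  option(tup3(char, nat, option(E))) =?= option(U).
Decompose tup3/3: T1 =?= tup3(option(T2), tup3(char, nat, U), float),  R =?= E,  T2 =?= tup3(option(float), float, char).
Bind T1 := tup3(option(T2), tup3(char, nat, U), float); no other remaining equation mentions T1.
Bind R := E; substituting into the one remaining equation that mentions R gives: option(E) =?= option(option(T2)).
Bind T2 := tup3(option(float), float, char); substituting into the one remaining equation that mentions T2 gives: option(E) =?= option(option(tup3(option(float), float, char))). Substituting into the earlier binding gives T1 := tup3(option(tup3(option(float), float, char)), tup3(char, nat, U), float).
Decompose option/1: E =?= option(tup3(option(float), float, char)).
Bind E := option(tup3(option(float), float, char)); substituting into the remaining equation gives: option(tup3(char, nat, option(option(tup3(option(float), float, char))))) =?= option(U). Substituting into the earlier binding gives R := option(tup3(option(float), float, char)).
Decompose option/1: tup3(char, nat, option(option(tup3(option(float), float, char)))) =?= U.
Bind U := tup3(char, nat, option(option(tup3(option(float), float, char)))). Substituting into the earlier binding gives T1 := tup3(option(tup3(option(float), float, char)), tup3(char, nat, tup3(char, nat, option(option(tup3(option(float), float, char))))), float).
MGU = { T1 := tup3(option(tup3(option(float), float, char)), tup3(char, nat, tup3(char, nat, option(option(tup3(option(float), float, char))))), float), R := option(tup3(option(float), float, char)), T2 := tup3(option(float), float, char), E := option(tup3(option(float), float, char)), U := tup3(char, nat, option(option(tup3(option(float), float, char)))) }, so U := tup3(char, nat, option(option(tup3(option(float), float, char)))).

tup3(char, nat, option(option(tup3(option(float), float, char))))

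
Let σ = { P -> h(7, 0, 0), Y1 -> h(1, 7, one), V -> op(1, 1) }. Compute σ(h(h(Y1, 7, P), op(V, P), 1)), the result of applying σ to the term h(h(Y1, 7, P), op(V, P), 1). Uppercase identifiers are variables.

Replace each occurrence of P with h(7, 0, 0).
Replace each occurrence of Y1 with h(1, 7, one).
Replace each occurrence of V with op(1, 1).
Result: h(h(h(1, 7, one), 7, h(7, 0, 0)), op(op(1, 1), h(7, 0, 0)), 1).

h(h(h(1, 7, one), 7, h(7, 0, 0)), op(op(1, 1), h(7, 0, 0)), 1)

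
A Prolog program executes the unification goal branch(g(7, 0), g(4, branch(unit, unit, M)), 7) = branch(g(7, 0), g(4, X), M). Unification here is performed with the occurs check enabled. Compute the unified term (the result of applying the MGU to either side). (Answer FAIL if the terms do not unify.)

Decompose branch/3: g(7, 0) = g(7, 0),  g(4, branch(unit, unit, M)) = g(4, X),  7 = M.
Delete trivial equation g(7, 0) = g(7, 0).
Decompose g/2: 4 = 4,  branch(unit, unit, M) = X.
Delete trivial equation 4 = 4.
Bind X := branch(unit, unit, M); no other remaining equation mentions X.
Bind M := 7. Substituting into the earlier binding gives X := branch(unit, unit, 7).
Applying the MGU to either side gives branch(g(7, 0), g(4, branch(unit, unit, 7)), 7).

branch(g(7, 0), g(4, branch(unit, unit, 7)), 7)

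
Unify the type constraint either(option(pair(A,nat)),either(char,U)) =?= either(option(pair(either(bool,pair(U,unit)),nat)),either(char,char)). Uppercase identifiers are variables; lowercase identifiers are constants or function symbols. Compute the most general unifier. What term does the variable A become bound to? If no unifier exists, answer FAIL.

Decompose either/2: option(pair(A,nat)) =?= option(pair(either(bool,pair(U,unit)),nat)),  either(char,U) =?= either(char,char).
Decompose option/1: pair(A,nat) =?= pair(either(bool,pair(U,unit)),nat).
Decompose pair/2: A =?= either(bool,pair(U,unit)),  nat =?= nat.
Bind A := either(bool,pair(U,unit)); no other remaining equation mentions A.
Delete trivial equation nat =?= nat.
Decompose either/2: char =?= char,  U =?= char.
Delete trivial equation char =?= char.
Bind U := char. Substituting into the earlier binding gives A := either(bool,pair(char,unit)).
MGU = { A -> either(bool,pair(char,unit)), U -> char }, so A -> either(bool,pair(char,unit)).

either(bool,pair(char,unit))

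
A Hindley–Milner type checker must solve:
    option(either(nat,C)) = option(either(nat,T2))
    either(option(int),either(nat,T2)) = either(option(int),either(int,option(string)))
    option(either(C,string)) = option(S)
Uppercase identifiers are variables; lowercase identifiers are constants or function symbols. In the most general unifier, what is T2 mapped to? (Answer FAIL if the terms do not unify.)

Decompose option/1: either(nat,C) = either(nat,T2).
Decompose either/2: nat = nat,  C = T2.
Delete trivial equation nat = nat.
Bind C := T2; substituting into the one remaining equation that mentions C gives: option(either(T2,string)) = option(S).
Decompose either/2: option(int) = option(int),  either(nat,T2) = either(int,option(string)).
Delete trivial equation option(int) = option(int).
Decompose either/2: nat = int,  T2 = option(string).
Clash: constants nat and int differ; no unifier exists.

FAIL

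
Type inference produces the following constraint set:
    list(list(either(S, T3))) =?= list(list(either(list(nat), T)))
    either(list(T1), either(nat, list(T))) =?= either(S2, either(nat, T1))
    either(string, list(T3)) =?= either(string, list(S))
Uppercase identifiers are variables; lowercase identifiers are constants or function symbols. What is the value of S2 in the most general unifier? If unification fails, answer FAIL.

Decompose list/1: list(either(S, T3)) =?= list(either(list(nat), T)).
Decompose list/1: either(S, T3) =?= either(list(nat), T).
Decompose either/2: S =?= list(nat),  T3 =?= T.
Bind S := list(nat); substituting into the one remaining equation that mentions S gives: either(string, list(T3)) =?= either(string, list(list(nat))).
Bind T3 := T; substituting into the one remaining equation that mentions T3 gives: either(string, list(T)) =?= either(string, list(list(nat))).
Decompose either/2: list(T1) =?= S2,  either(nat, list(T)) =?= either(nat, T1).
Bind S2 := list(T1); no other remaining equation mentions S2.
Decompose either/2: nat =?= nat,  list(T) =?= T1.
Delete trivial equation nat =?= nat.
Bind T1 := list(T); no other remaining equation mentions T1. Substituting into the earlier binding gives S2 := list(list(T)).
Decompose either/2: string =?= string,  list(T) =?= list(list(nat)).
Delete trivial equation string =?= string.
Decompose list/1: T =?= list(nat).
Bind T := list(nat). Substituting into the earlier bindings gives T3 := list(nat), S2 := list(list(list(nat))), T1 := list(list(nat)).
MGU = { S -> list(nat), T3 -> list(nat), S2 -> list(list(list(nat))), T1 -> list(list(nat)), T -> list(nat) }, so S2 -> list(list(list(nat))).

list(list(list(nat)))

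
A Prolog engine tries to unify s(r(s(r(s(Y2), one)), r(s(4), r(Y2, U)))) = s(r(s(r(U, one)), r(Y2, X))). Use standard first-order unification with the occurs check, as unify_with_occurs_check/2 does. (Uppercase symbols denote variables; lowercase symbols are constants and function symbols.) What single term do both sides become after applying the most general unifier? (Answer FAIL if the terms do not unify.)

Decompose s/1: r(s(r(s(Y2), one)), r(s(4), r(Y2, U))) = r(s(r(U, one)), r(Y2, X)).
Decompose r/2: s(r(s(Y2), one)) = s(r(U, one)),  r(s(4), r(Y2, U)) = r(Y2, X).
Decompose s/1: r(s(Y2), one) = r(U, one).
Decompose r/2: s(Y2) = U,  one = one.
Bind U := s(Y2); substituting into the one remaining equation that mentions U gives: r(s(4), r(Y2, s(Y2))) = r(Y2, X).
Delete trivial equation one = one.
Decompose r/2: s(4) = Y2,  r(Y2, s(Y2)) = X.
Bind Y2 := s(4); substituting into the remaining equation gives: r(s(4), s(s(4))) = X. Substituting into the earlier binding gives U := s(s(4)).
Bind X := r(s(4), s(s(4))).
Applying the MGU to either side gives s(r(s(r(s(s(4)), one)), r(s(4), r(s(4), s(s(4)))))).

s(r(s(r(s(s(4)), one)), r(s(4), r(s(4), s(s(4))))))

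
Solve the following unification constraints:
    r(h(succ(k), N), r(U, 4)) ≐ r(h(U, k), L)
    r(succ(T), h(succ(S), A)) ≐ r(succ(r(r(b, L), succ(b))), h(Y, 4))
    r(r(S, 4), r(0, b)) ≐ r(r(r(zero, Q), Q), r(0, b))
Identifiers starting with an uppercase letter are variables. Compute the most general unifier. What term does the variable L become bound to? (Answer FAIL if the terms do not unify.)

r(succ(k), 4)

Decompose r/2: h(succ(k), N) ≐ h(U, k),  r(U, 4) ≐ L.
Decompose h/2: succ(k) ≐ U,  N ≐ k.
Bind U := succ(k); substituting into the one remaining equation that mentions U gives: r(succ(k), 4) ≐ L.
Bind N := k; no other remaining equation mentions N.
Bind L := r(succ(k), 4); substituting into the one remaining equation that mentions L gives: r(succ(T), h(succ(S), A)) ≐ r(succ(r(r(b, r(succ(k), 4)), succ(b))), h(Y, 4)).
Decompose r/2: succ(T) ≐ succ(r(r(b, r(succ(k), 4)), succ(b))),  h(succ(S), A) ≐ h(Y, 4).
Decompose succ/1: T ≐ r(r(b, r(succ(k), 4)), succ(b)).
Bind T := r(r(b, r(succ(k), 4)), succ(b)); no other remaining equation mentions T.
Decompose h/2: succ(S) ≐ Y,  A ≐ 4.
Bind Y := succ(S); no other remaining equation mentions Y.
Bind A := 4; no other remaining equation mentions A.
Decompose r/2: r(S, 4) ≐ r(r(zero, Q), Q),  r(0, b) ≐ r(0, b).
Decompose r/2: S ≐ r(zero, Q),  4 ≐ Q.
Bind S := r(zero, Q); no other remaining equation mentions S. Substituting into the earlier binding gives Y := succ(r(zero, Q)).
Bind Q := 4; no other remaining equation mentions Q. Substituting into the earlier bindings gives Y := succ(r(zero, 4)), S := r(zero, 4).
Delete trivial equation r(0, b) ≐ r(0, b).
MGU = { U ↦ succ(k), N ↦ k, L ↦ r(succ(k), 4), T ↦ r(r(b, r(succ(k), 4)), succ(b)), Y ↦ succ(r(zero, 4)), A ↦ 4, S ↦ r(zero, 4), Q ↦ 4 }, so L ↦ r(succ(k), 4).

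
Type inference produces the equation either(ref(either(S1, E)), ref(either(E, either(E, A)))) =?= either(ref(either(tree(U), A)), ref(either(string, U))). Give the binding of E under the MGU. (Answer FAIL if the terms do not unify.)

Decompose either/2: ref(either(S1, E)) =?= ref(either(tree(U), A)),  ref(either(E, either(E, A))) =?= ref(either(string, U)).
Decompose ref/1: either(S1, E) =?= either(tree(U), A).
Decompose either/2: S1 =?= tree(U),  E =?= A.
Bind S1 := tree(U); no other remaining equation mentions S1.
Bind E := A; substituting into the remaining equation gives: ref(either(A, either(A, A))) =?= ref(either(string, U)).
Decompose ref/1: either(A, either(A, A)) =?= either(string, U).
Decompose either/2: A =?= string,  either(A, A) =?= U.
Bind A := string; substituting into the remaining equation gives: either(string, string) =?= U. Substituting into the earlier binding gives E := string.
Bind U := either(string, string). Substituting into the earlier binding gives S1 := tree(either(string, string)).
MGU = { S1 ↦ tree(either(string, string)), E ↦ string, A ↦ string, U ↦ either(string, string) }, so E ↦ string.

string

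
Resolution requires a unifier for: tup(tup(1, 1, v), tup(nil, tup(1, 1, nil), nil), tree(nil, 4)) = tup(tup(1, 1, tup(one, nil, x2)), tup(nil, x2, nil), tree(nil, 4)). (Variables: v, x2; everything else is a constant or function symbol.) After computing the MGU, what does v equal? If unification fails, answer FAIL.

Decompose tup/3: tup(1, 1, v) = tup(1, 1, tup(one, nil, x2)),  tup(nil, tup(1, 1, nil), nil) = tup(nil, x2, nil),  tree(nil, 4) = tree(nil, 4).
Decompose tup/3: 1 = 1,  1 = 1,  v = tup(one, nil, x2).
Delete trivial equation 1 = 1.
Delete trivial equation 1 = 1.
Bind v := tup(one, nil, x2); no other remaining equation mentions v.
Decompose tup/3: nil = nil,  tup(1, 1, nil) = x2,  nil = nil.
Delete trivial equation nil = nil.
Bind x2 := tup(1, 1, nil); no other remaining equation mentions x2. Substituting into the earlier binding gives v := tup(one, nil, tup(1, 1, nil)).
Delete trivial equation nil = nil.
Delete trivial equation tree(nil, 4) = tree(nil, 4).
MGU = { v := tup(one, nil, tup(1, 1, nil)), x2 := tup(1, 1, nil) }, so v := tup(one, nil, tup(1, 1, nil)).

tup(one, nil, tup(1, 1, nil))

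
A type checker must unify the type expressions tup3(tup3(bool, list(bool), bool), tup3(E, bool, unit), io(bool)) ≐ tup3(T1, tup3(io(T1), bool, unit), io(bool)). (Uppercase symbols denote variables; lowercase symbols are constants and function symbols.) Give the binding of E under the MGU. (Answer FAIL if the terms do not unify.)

io(tup3(bool, list(bool), bool))

Decompose tup3/3: tup3(bool, list(bool), bool) ≐ T1,  tup3(E, bool, unit) ≐ tup3(io(T1), bool, unit),  io(bool) ≐ io(bool).
Bind T1 := tup3(bool, list(bool), bool); substituting into the one remaining equation that mentions T1 gives: tup3(E, bool, unit) ≐ tup3(io(tup3(bool, list(bool), bool)), bool, unit).
Decompose tup3/3: E ≐ io(tup3(bool, list(bool), bool)),  bool ≐ bool,  unit ≐ unit.
Bind E := io(tup3(bool, list(bool), bool)); no other remaining equation mentions E.
Delete trivial equation bool ≐ bool.
Delete trivial equation unit ≐ unit.
Delete trivial equation io(bool) ≐ io(bool).
MGU = { T1 ↦ tup3(bool, list(bool), bool), E ↦ io(tup3(bool, list(bool), bool)) }, so E ↦ io(tup3(bool, list(bool), bool)).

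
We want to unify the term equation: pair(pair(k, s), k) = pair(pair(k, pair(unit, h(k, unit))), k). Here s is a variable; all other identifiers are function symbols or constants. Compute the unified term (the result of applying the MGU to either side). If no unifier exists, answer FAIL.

pair(pair(k, pair(unit, h(k, unit))), k)

Decompose pair/2: pair(k, s) = pair(k, pair(unit, h(k, unit))),  k = k.
Decompose pair/2: k = k,  s = pair(unit, h(k, unit)).
Delete trivial equation k = k.
Bind s := pair(unit, h(k, unit)); no other remaining equation mentions s.
Delete trivial equation k = k.
Applying the MGU to either side gives pair(pair(k, pair(unit, h(k, unit))), k).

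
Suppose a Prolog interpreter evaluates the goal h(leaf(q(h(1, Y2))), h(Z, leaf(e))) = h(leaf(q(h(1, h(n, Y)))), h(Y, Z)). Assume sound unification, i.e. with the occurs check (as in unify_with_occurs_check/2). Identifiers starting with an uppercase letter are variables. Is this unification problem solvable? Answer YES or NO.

Decompose h/2: leaf(q(h(1, Y2))) = leaf(q(h(1, h(n, Y)))),  h(Z, leaf(e)) = h(Y, Z).
Decompose leaf/1: q(h(1, Y2)) = q(h(1, h(n, Y))).
Decompose q/1: h(1, Y2) = h(1, h(n, Y)).
Decompose h/2: 1 = 1,  Y2 = h(n, Y).
Delete trivial equation 1 = 1.
Bind Y2 := h(n, Y); no other remaining equation mentions Y2.
Decompose h/2: Z = Y,  leaf(e) = Z.
Bind Z := Y; substituting into the remaining equation gives: leaf(e) = Y.
Bind Y := leaf(e). Substituting into the earlier bindings gives Y2 := h(n, leaf(e)), Z := leaf(e).
No equations remain and no clash or occurs-check failure arose, so a unifier exists.

YES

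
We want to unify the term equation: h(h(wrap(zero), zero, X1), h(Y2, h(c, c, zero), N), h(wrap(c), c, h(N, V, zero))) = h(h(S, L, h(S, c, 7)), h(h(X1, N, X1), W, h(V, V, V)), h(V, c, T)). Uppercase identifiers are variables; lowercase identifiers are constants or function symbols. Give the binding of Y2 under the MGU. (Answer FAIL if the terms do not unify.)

Decompose h/3: h(wrap(zero), zero, X1) = h(S, L, h(S, c, 7)),  h(Y2, h(c, c, zero), N) = h(h(X1, N, X1), W, h(V, V, V)),  h(wrap(c), c, h(N, V, zero)) = h(V, c, T).
Decompose h/3: wrap(zero) = S,  zero = L,  X1 = h(S, c, 7).
Bind S := wrap(zero); substituting into the one remaining equation that mentions S gives: X1 = h(wrap(zero), c, 7).
Bind L := zero; no other remaining equation mentions L.
Bind X1 := h(wrap(zero), c, 7); substituting into the one remaining equation that mentions X1 gives: h(Y2, h(c, c, zero), N) = h(h(h(wrap(zero), c, 7), N, h(wrap(zero), c, 7)), W, h(V, V, V)).
Decompose h/3: Y2 = h(h(wrap(zero), c, 7), N, h(wrap(zero), c, 7)),  h(c, c, zero) = W,  N = h(V, V, V).
Bind Y2 := h(h(wrap(zero), c, 7), N, h(wrap(zero), c, 7)); no other remaining equation mentions Y2.
Bind W := h(c, c, zero); no other remaining equation mentions W.
Bind N := h(V, V, V); substituting into the remaining equation gives: h(wrap(c), c, h(h(V, V, V), V, zero)) = h(V, c, T). Substituting into the earlier binding gives Y2 := h(h(wrap(zero), c, 7), h(V, V, V), h(wrap(zero), c, 7)).
Decompose h/3: wrap(c) = V,  c = c,  h(h(V, V, V), V, zero) = T.
Bind V := wrap(c); substituting into the one remaining equation that mentions V gives: h(h(wrap(c), wrap(c), wrap(c)), wrap(c), zero) = T. Substituting into the earlier bindings gives Y2 := h(h(wrap(zero), c, 7), h(wrap(c), wrap(c), wrap(c)), h(wrap(zero), c, 7)), N := h(wrap(c), wrap(c), wrap(c)).
Delete trivial equation c = c.
Bind T := h(h(wrap(c), wrap(c), wrap(c)), wrap(c), zero).
MGU = { S := wrap(zero), L := zero, X1 := h(wrap(zero), c, 7), Y2 := h(h(wrap(zero), c, 7), h(wrap(c), wrap(c), wrap(c)), h(wrap(zero), c, 7)), W := h(c, c, zero), N := h(wrap(c), wrap(c), wrap(c)), V := wrap(c), T := h(h(wrap(c), wrap(c), wrap(c)), wrap(c), zero) }, so Y2 := h(h(wrap(zero), c, 7), h(wrap(c), wrap(c), wrap(c)), h(wrap(zero), c, 7)).

h(h(wrap(zero), c, 7), h(wrap(c), wrap(c), wrap(c)), h(wrap(zero), c, 7))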